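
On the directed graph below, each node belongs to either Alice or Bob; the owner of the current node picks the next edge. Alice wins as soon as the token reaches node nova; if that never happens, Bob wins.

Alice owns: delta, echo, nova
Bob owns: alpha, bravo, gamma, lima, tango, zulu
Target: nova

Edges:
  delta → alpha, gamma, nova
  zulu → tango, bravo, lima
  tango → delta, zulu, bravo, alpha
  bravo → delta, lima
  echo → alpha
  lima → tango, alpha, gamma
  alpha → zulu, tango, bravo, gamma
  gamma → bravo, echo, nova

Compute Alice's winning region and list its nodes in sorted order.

A0 = {nova}
A1: add {delta} — delta (Alice) has delta→nova.
A2 = A1; e.g. zulu (Bob) can still go to tango. Fixed point.
Alice's winning region = {delta, nova}.

delta, nova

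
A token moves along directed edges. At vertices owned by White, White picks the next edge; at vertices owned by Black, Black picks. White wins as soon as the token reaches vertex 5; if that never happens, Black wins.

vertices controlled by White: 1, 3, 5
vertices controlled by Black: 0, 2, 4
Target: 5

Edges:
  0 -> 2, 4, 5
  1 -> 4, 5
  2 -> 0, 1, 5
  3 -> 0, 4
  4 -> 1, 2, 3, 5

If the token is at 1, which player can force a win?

A0 = {5}
A1: add {1} — 1 (White) has 1→5.
A2 = A1; e.g. 0 (Black) can still go to 2. Fixed point.
1 ∈ A1, so White can force the target.

White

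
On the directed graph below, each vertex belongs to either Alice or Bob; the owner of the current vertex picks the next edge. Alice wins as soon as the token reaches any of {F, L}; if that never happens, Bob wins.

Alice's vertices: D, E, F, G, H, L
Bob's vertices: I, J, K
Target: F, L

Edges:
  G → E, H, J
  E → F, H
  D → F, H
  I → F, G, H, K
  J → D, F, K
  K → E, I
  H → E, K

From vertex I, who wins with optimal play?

Bob

A0 = {F, L}
A1: add {D, E} — D (Alice) has D→F; E (Alice) has E→F.
A2: add {G, H} — G (Alice) has G→E; H (Alice) has H→E.
A3 = A2; e.g. I (Bob) can still go to K. Fixed point.
I never enters the attractor, so Bob can avoid the target forever.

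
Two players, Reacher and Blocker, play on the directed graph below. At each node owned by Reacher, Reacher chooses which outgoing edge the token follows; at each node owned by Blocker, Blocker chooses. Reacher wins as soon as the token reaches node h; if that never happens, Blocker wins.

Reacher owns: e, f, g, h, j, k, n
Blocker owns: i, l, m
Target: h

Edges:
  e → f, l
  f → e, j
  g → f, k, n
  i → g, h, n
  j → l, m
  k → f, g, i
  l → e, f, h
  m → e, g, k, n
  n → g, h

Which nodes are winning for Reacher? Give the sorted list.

g, h, i, k, n

A0 = {h}
A1: add {n} — n (Reacher) has n→h.
A2: add {g} — g (Reacher) has g→n.
A3: add {i, k} — i (Blocker): all of {g, h, n} already in; k (Reacher) has k→g.
A4 = A3; e.g. e (Reacher) has no edge into A3. Fixed point.
Reacher's winning region = {g, h, i, k, n}.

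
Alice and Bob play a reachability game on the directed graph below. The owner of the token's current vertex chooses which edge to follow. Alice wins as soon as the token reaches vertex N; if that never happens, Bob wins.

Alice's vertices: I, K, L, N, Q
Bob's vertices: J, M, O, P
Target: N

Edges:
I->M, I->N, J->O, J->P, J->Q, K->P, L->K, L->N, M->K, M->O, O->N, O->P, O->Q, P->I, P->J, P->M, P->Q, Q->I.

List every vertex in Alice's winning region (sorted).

I, L, N, Q

A0 = {N}
A1: add {I, L} — I (Alice) has I→N; L (Alice) has L→N.
A2: add {Q} — Q (Alice) has Q→I.
A3 = A2; e.g. J (Bob) can still go to O. Fixed point.
Alice's winning region = {I, L, N, Q}.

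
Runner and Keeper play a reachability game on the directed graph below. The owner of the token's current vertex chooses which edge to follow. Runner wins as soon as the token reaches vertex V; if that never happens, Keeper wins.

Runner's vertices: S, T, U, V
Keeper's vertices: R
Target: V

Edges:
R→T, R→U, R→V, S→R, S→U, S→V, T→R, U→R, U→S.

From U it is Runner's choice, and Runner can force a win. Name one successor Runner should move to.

S

A0 = {V}
A1: add {S} — S (Runner) has S→V.
A2: add {U} — U (Runner) has U→S.
A3 = A2; e.g. R (Keeper) can still go to T. Fixed point.
From U, successor S is in the attractor (rank 1); the other successor R is not.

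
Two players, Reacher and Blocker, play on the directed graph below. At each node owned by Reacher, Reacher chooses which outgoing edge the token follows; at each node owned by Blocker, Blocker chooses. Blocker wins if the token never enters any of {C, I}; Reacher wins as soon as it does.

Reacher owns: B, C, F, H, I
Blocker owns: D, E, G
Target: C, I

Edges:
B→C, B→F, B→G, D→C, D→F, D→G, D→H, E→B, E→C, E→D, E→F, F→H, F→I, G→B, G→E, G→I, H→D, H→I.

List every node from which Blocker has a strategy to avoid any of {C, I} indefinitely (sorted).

A0 = {C, I}
A1: add {B, F, H} — B (Reacher) has B→C; F (Reacher) has F→I; H (Reacher) has H→I.
A2 = A1; e.g. D (Blocker) can still go to G. Fixed point.
Reacher's attractor = {B, C, F, H, I}; Blocker avoids the target exactly from the complement.

D, E, G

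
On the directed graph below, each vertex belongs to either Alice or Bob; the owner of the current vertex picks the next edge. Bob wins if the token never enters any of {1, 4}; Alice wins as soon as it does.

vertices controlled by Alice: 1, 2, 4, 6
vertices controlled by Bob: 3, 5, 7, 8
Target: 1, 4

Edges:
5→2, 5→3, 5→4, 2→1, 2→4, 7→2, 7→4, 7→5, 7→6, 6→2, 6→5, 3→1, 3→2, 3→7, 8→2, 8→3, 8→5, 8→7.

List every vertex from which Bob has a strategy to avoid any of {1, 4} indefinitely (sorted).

3, 5, 7, 8

A0 = {1, 4}
A1: add {2} — 2 (Alice) has 2→1.
A2: add {6} — 6 (Alice) has 6→2.
A3 = A2; e.g. 3 (Bob) can still go to 7. Fixed point.
Alice's attractor = {1, 2, 4, 6}; Bob avoids the target exactly from the complement.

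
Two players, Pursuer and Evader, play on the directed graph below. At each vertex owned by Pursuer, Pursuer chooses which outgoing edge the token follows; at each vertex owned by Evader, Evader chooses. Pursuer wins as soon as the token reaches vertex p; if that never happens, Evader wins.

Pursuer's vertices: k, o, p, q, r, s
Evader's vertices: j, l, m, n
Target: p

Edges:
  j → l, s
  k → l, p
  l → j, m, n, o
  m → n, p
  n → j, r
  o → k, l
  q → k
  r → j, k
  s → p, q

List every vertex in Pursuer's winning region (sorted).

k, o, p, q, r, s

A0 = {p}
A1: add {k, s} — k (Pursuer) has k→p; s (Pursuer) has s→p.
A2: add {o, q, r} — o (Pursuer) has o→k; q (Pursuer) has q→k; r (Pursuer) has r→k.
A3 = A2; e.g. j (Evader) can still go to l. Fixed point.
Pursuer's winning region = {k, o, p, q, r, s}.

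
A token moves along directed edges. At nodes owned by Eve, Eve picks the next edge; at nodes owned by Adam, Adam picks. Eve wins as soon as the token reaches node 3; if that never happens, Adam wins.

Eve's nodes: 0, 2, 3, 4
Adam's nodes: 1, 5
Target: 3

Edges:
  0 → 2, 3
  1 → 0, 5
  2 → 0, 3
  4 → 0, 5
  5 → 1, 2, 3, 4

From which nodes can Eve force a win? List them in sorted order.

0, 2, 3, 4

A0 = {3}
A1: add {0, 2} — 0 (Eve) has 0→3; 2 (Eve) has 2→3.
A2: add {4} — 4 (Eve) has 4→0.
A3 = A2; e.g. 1 (Adam) can still go to 5. Fixed point.
Eve's winning region = {0, 2, 3, 4}.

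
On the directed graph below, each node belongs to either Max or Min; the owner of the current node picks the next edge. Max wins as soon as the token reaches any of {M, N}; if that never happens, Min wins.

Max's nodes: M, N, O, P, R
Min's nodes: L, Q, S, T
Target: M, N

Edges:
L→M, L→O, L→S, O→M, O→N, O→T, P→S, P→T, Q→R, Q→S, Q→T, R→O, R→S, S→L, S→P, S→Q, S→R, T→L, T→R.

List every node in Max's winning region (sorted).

A0 = {M, N}
A1: add {O} — O (Max) has O→M.
A2: add {R} — R (Max) has R→O.
A3 = A2; e.g. L (Min) can still go to S. Fixed point.
Max's winning region = {M, N, O, R}.

M, N, O, R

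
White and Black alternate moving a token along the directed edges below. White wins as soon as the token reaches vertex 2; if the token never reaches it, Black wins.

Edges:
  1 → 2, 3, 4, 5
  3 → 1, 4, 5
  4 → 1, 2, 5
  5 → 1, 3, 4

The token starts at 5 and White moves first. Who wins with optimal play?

Track states (vertex, player-to-move).
A0 = {(2,White), (2,Black)}
A1: add {(1,White), (4,White)}.
A2 = A1; e.g. (1,Black) stays out. (5,White) never enters ⇒ Black avoids the target.

Black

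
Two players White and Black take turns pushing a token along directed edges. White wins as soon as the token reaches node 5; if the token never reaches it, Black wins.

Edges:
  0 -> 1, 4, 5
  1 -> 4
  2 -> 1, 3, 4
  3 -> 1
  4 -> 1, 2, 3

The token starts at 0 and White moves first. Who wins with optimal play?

White

Track states (vertex, player-to-move).
A0 = {(5,White), (5,Black)}
A1: add {(0,White)}.
(0,White) ∈ A1 ⇒ White forces the target.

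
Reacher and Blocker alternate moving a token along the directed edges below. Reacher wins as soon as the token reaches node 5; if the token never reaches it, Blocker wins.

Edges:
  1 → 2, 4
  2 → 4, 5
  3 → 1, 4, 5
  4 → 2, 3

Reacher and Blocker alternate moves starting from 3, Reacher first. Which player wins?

Track states (vertex, player-to-move).
A0 = {(5,Reacher), (5,Blocker)}
A1: add {(2,Reacher), (3,Reacher)}.
(3,Reacher) ∈ A1 ⇒ Reacher forces the target.

Reacher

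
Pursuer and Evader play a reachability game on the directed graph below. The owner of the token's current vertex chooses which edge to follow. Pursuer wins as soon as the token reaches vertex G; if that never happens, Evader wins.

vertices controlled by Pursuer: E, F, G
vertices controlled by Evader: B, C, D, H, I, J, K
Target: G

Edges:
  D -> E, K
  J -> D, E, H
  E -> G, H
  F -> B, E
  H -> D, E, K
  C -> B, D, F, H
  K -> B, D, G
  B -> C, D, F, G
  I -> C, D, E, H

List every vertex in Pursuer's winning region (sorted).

E, F, G

A0 = {G}
A1: add {E} — E (Pursuer) has E→G.
A2: add {F} — F (Pursuer) has F→E.
A3 = A2; e.g. B (Evader) can still go to C. Fixed point.
Pursuer's winning region = {E, F, G}.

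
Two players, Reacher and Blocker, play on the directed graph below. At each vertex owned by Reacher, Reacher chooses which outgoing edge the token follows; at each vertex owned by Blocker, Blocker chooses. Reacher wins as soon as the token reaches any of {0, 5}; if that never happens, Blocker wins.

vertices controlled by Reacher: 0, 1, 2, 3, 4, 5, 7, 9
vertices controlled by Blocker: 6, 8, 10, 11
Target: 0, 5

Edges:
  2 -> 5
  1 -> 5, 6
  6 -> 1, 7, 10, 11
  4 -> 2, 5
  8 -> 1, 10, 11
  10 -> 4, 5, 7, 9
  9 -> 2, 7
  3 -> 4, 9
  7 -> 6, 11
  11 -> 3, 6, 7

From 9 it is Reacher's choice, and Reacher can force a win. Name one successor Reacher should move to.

2

A0 = {0, 5}
A1: add {1, 2, 4} — 1 (Reacher) has 1→5; 2 (Reacher) has 2→5; 4 (Reacher) has 4→5.
A2: add {3, 9} — 3 (Reacher) has 3→4; 9 (Reacher) has 9→2.
A3 = A2; e.g. 6 (Blocker) can still go to 7. Fixed point.
From 9, successor 2 is in the attractor (rank 1); the other successor 7 is not.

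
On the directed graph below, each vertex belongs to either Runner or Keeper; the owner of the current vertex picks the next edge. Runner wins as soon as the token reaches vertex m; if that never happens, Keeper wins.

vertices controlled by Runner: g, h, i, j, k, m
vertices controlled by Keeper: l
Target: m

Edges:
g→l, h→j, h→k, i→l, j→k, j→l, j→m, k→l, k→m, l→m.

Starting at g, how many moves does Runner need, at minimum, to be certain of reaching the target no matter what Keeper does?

A0 = {m}
A1: add {j, k, l} — j (Runner) has j→m; k (Runner) has k→m; l (Keeper): all of {m} already in.
A2: add {g, h, i} — g (Runner) has g→l; h (Runner) has h→j; i (Runner) has i→l.
A2 = all vertices. Fixed point.
g enters the attractor at level 2, so Runner can force the target in 2 moves from there.

2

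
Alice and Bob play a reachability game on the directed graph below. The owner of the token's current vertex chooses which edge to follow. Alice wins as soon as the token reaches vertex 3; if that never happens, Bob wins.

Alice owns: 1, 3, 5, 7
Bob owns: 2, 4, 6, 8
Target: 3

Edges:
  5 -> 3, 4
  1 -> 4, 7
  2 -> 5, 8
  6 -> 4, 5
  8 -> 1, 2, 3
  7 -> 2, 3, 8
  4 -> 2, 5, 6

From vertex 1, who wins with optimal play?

Alice

A0 = {3}
A1: add {5, 7} — 5 (Alice) has 5→3; 7 (Alice) has 7→3.
A2: add {1} — 1 (Alice) has 1→7.
A3 = A2; e.g. 2 (Bob) can still go to 8. Fixed point.
1 ∈ A2, so Alice can force the target.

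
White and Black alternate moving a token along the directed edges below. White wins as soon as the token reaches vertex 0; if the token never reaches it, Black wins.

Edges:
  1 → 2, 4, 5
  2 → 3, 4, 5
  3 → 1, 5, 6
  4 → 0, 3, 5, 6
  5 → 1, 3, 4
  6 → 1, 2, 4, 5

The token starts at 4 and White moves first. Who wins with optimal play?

Track states (vertex, player-to-move).
A0 = {(0,White), (0,Black)}
A1: add {(4,White)}.
(4,White) ∈ A1 ⇒ White forces the target.

White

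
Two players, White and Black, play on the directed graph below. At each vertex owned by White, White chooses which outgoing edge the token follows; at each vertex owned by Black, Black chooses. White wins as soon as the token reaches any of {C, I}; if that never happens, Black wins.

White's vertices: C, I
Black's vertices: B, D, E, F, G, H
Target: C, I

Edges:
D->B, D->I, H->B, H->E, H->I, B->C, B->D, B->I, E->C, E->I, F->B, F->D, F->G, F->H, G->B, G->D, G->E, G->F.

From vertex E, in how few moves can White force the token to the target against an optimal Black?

1

A0 = {C, I}
A1: add {E} — E (Black): all of {C, I} already in.
A2 = A1; e.g. B (Black) can still go to D. Fixed point.
E enters the attractor at level 1, so White can force the target in 1 move from there.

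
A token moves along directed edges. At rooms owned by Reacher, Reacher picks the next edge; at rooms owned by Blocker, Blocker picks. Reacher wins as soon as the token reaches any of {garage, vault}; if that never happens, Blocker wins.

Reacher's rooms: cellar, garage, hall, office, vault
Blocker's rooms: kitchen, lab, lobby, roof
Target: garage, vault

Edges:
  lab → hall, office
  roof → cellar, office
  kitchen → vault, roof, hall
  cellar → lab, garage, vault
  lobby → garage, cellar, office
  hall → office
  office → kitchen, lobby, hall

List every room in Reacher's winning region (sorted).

A0 = {garage, vault}
A1: add {cellar} — cellar (Reacher) has cellar→garage.
A2 = A1; e.g. lab (Blocker) can still go to hall. Fixed point.
Reacher's winning region = {cellar, garage, vault}.

cellar, garage, vault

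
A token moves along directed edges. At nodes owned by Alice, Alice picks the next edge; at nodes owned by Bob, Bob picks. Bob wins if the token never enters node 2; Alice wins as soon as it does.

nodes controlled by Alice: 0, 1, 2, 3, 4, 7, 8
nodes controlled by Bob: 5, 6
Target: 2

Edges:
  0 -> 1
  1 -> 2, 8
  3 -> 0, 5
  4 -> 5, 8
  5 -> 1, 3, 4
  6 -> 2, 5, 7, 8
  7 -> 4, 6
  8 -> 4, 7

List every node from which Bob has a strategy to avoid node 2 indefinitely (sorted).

4, 5, 6, 7, 8

A0 = {2}
A1: add {1} — 1 (Alice) has 1→2.
A2: add {0} — 0 (Alice) has 0→1.
A3: add {3} — 3 (Alice) has 3→0.
A4 = A3; e.g. 4 (Alice) has no edge into A3. Fixed point.
Alice's attractor = {0, 1, 2, 3}; Bob avoids the target exactly from the complement.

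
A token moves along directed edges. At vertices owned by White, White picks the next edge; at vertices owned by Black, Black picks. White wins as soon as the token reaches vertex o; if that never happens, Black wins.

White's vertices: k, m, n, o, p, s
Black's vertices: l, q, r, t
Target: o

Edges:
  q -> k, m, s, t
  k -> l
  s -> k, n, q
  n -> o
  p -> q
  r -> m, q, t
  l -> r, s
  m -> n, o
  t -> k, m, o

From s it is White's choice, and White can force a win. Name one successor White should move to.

n

A0 = {o}
A1: add {m, n} — m (White) has m→o; n (White) has n→o.
A2: add {s} — s (White) has s→n.
A3 = A2; e.g. k (White) has no edge into A2. Fixed point.
From s, successor n is in the attractor (rank 1); the other successors k, q are not.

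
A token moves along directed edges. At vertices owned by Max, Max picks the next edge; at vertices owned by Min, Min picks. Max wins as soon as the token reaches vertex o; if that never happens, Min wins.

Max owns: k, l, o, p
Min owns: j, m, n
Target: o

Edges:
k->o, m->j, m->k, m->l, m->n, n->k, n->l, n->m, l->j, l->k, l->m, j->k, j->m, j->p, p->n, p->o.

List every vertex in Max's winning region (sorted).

A0 = {o}
A1: add {k, p} — k (Max) has k→o; p (Max) has p→o.
A2: add {l} — l (Max) has l→k.
A3 = A2; e.g. j (Min) can still go to m. Fixed point.
Max's winning region = {k, l, o, p}.

k, l, o, p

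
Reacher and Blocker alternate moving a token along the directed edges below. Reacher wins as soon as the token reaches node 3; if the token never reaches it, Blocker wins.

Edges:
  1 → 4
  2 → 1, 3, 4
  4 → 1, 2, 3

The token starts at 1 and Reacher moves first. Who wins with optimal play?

Blocker

Track states (vertex, player-to-move).
A0 = {(3,Reacher), (3,Blocker)}
A1: add {(2,Reacher), (4,Reacher)}.
A2: add {(1,Blocker)}.
A3 = A2; e.g. (1,Reacher) stays out. (1,Reacher) never enters ⇒ Blocker avoids the target.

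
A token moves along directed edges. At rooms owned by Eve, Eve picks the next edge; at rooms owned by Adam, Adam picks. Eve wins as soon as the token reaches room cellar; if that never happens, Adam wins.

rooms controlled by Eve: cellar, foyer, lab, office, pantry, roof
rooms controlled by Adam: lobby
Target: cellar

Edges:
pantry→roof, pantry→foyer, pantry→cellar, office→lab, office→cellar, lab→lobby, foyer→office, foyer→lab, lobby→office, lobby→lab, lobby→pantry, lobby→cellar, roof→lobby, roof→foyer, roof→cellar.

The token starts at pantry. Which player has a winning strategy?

Eve

A0 = {cellar}
A1: add {office, pantry, roof} — office (Eve) has office→cellar; roof (Eve) has roof→cellar; pantry (Eve) has pantry→cellar.
pantry ∈ A1, so Eve can force the target.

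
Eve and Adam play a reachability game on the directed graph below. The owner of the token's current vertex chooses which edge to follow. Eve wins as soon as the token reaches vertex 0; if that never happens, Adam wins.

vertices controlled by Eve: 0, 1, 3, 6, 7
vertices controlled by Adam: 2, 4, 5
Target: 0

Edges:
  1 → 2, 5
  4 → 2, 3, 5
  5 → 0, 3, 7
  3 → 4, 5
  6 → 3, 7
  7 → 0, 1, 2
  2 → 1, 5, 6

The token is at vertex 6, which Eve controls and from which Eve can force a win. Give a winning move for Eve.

7

A0 = {0}
A1: add {7} — 7 (Eve) has 7→0.
A2: add {6} — 6 (Eve) has 6→7.
A3 = A2; e.g. 1 (Eve) has no edge into A2. Fixed point.
From 6, successor 7 is in the attractor (rank 1); the other successor 3 is not.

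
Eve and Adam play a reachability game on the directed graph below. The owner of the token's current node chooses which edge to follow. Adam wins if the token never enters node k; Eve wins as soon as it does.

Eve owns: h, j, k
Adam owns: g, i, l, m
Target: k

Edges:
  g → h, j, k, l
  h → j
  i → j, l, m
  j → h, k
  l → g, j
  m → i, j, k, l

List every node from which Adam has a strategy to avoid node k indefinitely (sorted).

g, i, l, m

A0 = {k}
A1: add {j} — j (Eve) has j→k.
A2: add {h} — h (Eve) has h→j.
A3 = A2; e.g. g (Adam) can still go to l. Fixed point.
Eve's attractor = {h, j, k}; Adam avoids the target exactly from the complement.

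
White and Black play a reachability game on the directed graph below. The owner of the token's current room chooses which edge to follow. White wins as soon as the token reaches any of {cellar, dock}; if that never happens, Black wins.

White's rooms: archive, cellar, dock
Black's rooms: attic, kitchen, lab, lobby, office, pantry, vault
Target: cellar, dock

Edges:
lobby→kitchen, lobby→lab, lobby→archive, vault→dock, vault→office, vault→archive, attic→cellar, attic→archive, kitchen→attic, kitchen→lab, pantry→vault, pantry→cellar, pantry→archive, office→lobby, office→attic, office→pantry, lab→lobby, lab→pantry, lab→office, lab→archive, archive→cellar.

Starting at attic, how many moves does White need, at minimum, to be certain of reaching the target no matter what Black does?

2

A0 = {cellar, dock}
A1: add {archive} — archive (White) has archive→cellar.
A2: add {attic} — attic (Black): all of {cellar, archive} already in.
A3 = A2; e.g. lobby (Black) can still go to kitchen. Fixed point.
attic enters the attractor at level 2, so White can force the target in 2 moves from there.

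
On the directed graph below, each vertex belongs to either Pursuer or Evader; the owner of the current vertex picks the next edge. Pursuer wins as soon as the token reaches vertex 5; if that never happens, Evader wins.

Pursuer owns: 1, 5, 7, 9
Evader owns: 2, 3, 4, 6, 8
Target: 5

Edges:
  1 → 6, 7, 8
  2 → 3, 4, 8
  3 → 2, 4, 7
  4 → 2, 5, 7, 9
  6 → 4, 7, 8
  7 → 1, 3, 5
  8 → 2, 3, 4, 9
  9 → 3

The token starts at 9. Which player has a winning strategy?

A0 = {5}
A1: add {7} — 7 (Pursuer) has 7→5.
A2: add {1} — 1 (Pursuer) has 1→7.
A3 = A2; e.g. 2 (Evader) can still go to 3. Fixed point.
9 never enters the attractor, so Evader can avoid the target forever.

Evader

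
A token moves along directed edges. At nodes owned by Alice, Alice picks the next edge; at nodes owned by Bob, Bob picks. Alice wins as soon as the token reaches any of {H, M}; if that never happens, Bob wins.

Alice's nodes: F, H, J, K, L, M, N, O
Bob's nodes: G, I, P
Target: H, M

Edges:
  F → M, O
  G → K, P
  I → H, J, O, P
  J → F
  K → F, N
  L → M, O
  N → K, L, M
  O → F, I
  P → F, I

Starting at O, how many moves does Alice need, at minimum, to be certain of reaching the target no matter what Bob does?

A0 = {H, M}
A1: add {F, L, N} — F (Alice) has F→M; L (Alice) has L→M; N (Alice) has N→M.
A2: add {J, K, O} — J (Alice) has J→F; K (Alice) has K→F; O (Alice) has O→F.
A3 = A2; e.g. G (Bob) can still go to P. Fixed point.
O enters the attractor at level 2, so Alice can force the target in 2 moves from there.

2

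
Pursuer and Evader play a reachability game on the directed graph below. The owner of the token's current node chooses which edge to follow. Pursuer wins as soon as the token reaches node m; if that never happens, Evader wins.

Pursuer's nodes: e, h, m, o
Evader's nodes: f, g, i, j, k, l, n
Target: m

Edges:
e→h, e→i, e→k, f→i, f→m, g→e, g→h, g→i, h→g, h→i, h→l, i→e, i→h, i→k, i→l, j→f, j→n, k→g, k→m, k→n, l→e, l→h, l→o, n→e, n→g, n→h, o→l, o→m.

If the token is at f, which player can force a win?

Evader

A0 = {m}
A1: add {o} — o (Pursuer) has o→m.
A2 = A1; e.g. e (Pursuer) has no edge into A1. Fixed point.
f never enters the attractor, so Evader can avoid the target forever.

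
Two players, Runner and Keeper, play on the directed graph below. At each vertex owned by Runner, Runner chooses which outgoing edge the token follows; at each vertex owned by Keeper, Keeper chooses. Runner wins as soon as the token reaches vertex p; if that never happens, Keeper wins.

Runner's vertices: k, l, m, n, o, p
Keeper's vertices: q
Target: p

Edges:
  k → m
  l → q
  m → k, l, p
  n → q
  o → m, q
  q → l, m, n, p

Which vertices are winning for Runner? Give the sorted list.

A0 = {p}
A1: add {m} — m (Runner) has m→p.
A2: add {k, o} — k (Runner) has k→m; o (Runner) has o→m.
A3 = A2; e.g. l (Runner) has no edge into A2. Fixed point.
Runner's winning region = {k, m, o, p}.

k, m, o, p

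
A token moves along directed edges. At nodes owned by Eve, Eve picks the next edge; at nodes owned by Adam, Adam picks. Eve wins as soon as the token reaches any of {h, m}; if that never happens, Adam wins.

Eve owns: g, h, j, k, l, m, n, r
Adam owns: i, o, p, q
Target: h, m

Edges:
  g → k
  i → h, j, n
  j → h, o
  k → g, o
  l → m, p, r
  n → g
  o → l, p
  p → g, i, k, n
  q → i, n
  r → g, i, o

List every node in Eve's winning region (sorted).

A0 = {h, m}
A1: add {j, l} — j (Eve) has j→h; l (Eve) has l→m.
A2 = A1; e.g. g (Eve) has no edge into A1. Fixed point.
Eve's winning region = {h, j, l, m}.

h, j, l, m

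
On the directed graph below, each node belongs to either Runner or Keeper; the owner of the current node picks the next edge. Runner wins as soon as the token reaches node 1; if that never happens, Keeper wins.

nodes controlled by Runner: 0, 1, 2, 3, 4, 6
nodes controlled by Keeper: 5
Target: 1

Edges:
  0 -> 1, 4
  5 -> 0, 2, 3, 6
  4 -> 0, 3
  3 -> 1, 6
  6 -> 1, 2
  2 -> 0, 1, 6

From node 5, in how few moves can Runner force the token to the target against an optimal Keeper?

A0 = {1}
A1: add {0, 2, 3, 6} — 0 (Runner) has 0→1; 2 (Runner) has 2→1; 3 (Runner) has 3→1; 6 (Runner) has 6→1.
A2: add {4, 5} — 4 (Runner) has 4→0; 5 (Keeper): all of {0, 2, 3, 6} already in.
A2 = all vertices. Fixed point.
5 enters the attractor at level 2, so Runner can force the target in 2 moves from there.

2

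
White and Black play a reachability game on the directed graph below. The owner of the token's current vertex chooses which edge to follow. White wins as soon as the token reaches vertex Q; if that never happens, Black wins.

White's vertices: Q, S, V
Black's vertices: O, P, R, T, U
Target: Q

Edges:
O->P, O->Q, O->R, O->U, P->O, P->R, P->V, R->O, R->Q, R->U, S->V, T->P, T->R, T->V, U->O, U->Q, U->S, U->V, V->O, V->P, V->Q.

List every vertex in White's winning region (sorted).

Q, S, V

A0 = {Q}
A1: add {V} — V (White) has V→Q.
A2: add {S} — S (White) has S→V.
A3 = A2; e.g. O (Black) can still go to P. Fixed point.
White's winning region = {Q, S, V}.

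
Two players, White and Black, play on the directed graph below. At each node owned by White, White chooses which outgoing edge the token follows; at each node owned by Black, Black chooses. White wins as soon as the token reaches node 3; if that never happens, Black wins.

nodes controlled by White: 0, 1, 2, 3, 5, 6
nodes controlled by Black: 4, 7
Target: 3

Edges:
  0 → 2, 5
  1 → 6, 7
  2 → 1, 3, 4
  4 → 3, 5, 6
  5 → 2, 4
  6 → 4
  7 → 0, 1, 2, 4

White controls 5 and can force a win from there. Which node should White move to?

2

A0 = {3}
A1: add {2} — 2 (White) has 2→3.
A2: add {0, 5} — 0 (White) has 0→2; 5 (White) has 5→2.
A3 = A2; e.g. 1 (White) has no edge into A2. Fixed point.
From 5, successor 2 is in the attractor (rank 1); the other successor 4 is not.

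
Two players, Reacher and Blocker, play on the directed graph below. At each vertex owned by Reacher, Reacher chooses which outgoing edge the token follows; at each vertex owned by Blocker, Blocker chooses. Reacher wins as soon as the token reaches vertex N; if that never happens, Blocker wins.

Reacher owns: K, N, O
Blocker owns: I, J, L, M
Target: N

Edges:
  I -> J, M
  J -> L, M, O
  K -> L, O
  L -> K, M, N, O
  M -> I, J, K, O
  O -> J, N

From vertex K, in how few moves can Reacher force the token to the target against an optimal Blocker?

2

A0 = {N}
A1: add {O} — O (Reacher) has O→N.
A2: add {K} — K (Reacher) has K→O.
A3 = A2; e.g. I (Blocker) can still go to J. Fixed point.
K enters the attractor at level 2, so Reacher can force the target in 2 moves from there.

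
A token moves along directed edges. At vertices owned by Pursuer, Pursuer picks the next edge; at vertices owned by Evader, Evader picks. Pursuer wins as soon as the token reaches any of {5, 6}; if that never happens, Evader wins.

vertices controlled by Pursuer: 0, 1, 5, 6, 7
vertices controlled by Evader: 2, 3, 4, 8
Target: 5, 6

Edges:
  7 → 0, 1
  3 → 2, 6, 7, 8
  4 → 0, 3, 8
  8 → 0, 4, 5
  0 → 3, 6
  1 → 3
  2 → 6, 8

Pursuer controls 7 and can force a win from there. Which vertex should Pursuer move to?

A0 = {5, 6}
A1: add {0} — 0 (Pursuer) has 0→6.
A2: add {7} — 7 (Pursuer) has 7→0.
A3 = A2; e.g. 1 (Pursuer) has no edge into A2. Fixed point.
From 7, successor 0 is in the attractor (rank 1); the other successor 1 is not.

0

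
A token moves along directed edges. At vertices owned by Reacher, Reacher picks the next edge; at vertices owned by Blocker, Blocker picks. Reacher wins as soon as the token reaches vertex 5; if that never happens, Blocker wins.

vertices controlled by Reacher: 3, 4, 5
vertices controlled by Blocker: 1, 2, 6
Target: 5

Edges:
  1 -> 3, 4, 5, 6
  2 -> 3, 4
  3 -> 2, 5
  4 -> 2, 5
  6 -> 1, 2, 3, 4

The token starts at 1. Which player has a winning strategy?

Blocker

A0 = {5}
A1: add {3, 4} — 3 (Reacher) has 3→5; 4 (Reacher) has 4→5.
A2: add {2} — 2 (Blocker): all of {3, 4} already in.
A3 = A2; e.g. 1 (Blocker) can still go to 6. Fixed point.
1 never enters the attractor, so Blocker can avoid the target forever.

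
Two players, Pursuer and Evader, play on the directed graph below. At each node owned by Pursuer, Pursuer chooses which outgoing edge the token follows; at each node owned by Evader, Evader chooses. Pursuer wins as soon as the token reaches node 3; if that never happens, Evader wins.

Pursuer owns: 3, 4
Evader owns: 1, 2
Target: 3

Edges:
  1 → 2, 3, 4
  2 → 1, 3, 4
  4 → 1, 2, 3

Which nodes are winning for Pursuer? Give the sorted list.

3, 4

A0 = {3}
A1: add {4} — 4 (Pursuer) has 4→3.
A2 = A1; e.g. 1 (Evader) can still go to 2. Fixed point.
Pursuer's winning region = {3, 4}.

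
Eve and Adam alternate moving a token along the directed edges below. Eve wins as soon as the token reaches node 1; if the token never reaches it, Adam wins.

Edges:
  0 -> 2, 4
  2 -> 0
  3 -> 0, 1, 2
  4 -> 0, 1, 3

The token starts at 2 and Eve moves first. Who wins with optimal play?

Track states (vertex, player-to-move).
A0 = {(1,Eve), (1,Adam)}
A1: add {(3,Eve), (4,Eve)}.
A2 = A1; e.g. (0,Eve) stays out. (2,Eve) never enters ⇒ Adam avoids the target.

Adam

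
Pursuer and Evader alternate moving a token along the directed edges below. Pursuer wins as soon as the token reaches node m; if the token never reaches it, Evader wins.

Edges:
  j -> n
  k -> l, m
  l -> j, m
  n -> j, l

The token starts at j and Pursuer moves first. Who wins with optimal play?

Track states (vertex, player-to-move).
A0 = {(m,Pursuer), (m,Evader)}
A1: add {(k,Pursuer), (l,Pursuer)}.
A2: add {(k,Evader)}.
A3 = A2; e.g. (j,Pursuer) stays out. (j,Pursuer) never enters ⇒ Evader avoids the target.

Evader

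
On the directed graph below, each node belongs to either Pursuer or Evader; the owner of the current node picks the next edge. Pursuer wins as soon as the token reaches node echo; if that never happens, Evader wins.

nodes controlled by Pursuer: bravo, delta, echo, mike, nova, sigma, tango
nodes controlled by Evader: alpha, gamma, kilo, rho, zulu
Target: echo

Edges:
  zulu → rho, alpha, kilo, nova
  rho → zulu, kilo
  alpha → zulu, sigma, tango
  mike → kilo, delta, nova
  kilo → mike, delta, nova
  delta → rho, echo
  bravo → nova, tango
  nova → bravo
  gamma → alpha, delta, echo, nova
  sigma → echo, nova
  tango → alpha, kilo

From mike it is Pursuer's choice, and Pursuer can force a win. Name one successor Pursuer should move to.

delta

A0 = {echo}
A1: add {delta, sigma} — delta (Pursuer) has delta→echo; sigma (Pursuer) has sigma→echo.
A2: add {mike} — mike (Pursuer) has mike→delta.
A3 = A2; e.g. zulu (Evader) can still go to rho. Fixed point.
From mike, successor delta is in the attractor (rank 1); the other successors kilo, nova are not.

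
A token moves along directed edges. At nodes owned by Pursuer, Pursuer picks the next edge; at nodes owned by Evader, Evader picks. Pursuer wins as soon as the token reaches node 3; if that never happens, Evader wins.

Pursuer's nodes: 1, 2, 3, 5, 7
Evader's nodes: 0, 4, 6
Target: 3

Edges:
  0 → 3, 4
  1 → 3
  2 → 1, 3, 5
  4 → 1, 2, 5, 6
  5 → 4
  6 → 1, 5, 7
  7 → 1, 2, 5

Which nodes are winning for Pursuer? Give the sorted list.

A0 = {3}
A1: add {1, 2} — 1 (Pursuer) has 1→3; 2 (Pursuer) has 2→3.
A2: add {7} — 7 (Pursuer) has 7→1.
A3 = A2; e.g. 0 (Evader) can still go to 4. Fixed point.
Pursuer's winning region = {1, 2, 3, 7}.

1, 2, 3, 7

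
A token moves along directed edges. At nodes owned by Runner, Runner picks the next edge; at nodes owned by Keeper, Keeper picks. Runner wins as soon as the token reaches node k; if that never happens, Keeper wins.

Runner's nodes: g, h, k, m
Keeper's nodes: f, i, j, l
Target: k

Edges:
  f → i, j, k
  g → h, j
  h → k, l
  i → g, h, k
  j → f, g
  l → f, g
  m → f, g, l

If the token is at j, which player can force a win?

A0 = {k}
A1: add {h} — h (Runner) has h→k.
A2: add {g} — g (Runner) has g→h.
A3: add {i, m} — i (Keeper): all of {g, h, k} already in; m (Runner) has m→g.
A4 = A3; e.g. f (Keeper) can still go to j. Fixed point.
j never enters the attractor, so Keeper can avoid the target forever.

Keeper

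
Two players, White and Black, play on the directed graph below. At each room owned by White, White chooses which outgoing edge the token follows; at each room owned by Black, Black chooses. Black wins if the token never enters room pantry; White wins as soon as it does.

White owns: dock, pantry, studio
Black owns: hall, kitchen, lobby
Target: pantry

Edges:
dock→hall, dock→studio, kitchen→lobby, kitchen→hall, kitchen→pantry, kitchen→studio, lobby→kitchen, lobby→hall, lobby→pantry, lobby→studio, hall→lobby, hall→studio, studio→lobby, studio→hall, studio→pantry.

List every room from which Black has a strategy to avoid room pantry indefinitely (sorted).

A0 = {pantry}
A1: add {studio} — studio (White) has studio→pantry.
A2: add {dock} — dock (White) has dock→studio.
A3 = A2; e.g. kitchen (Black) can still go to lobby. Fixed point.
White's attractor = {dock, pantry, studio}; Black avoids the target exactly from the complement.

hall, kitchen, lobby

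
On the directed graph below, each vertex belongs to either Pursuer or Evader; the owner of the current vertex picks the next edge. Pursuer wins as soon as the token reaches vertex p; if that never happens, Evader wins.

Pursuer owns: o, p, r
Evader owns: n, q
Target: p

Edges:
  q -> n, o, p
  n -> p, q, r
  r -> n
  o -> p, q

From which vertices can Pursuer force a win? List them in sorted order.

o, p

A0 = {p}
A1: add {o} — o (Pursuer) has o→p.
A2 = A1; e.g. n (Evader) can still go to q. Fixed point.
Pursuer's winning region = {o, p}.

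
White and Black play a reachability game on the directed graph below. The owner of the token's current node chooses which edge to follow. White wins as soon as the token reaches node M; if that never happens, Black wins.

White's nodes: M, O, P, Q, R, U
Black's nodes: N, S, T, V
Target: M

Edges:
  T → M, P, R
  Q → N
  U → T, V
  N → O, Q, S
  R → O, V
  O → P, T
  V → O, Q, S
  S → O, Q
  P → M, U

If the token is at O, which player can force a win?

A0 = {M}
A1: add {P} — P (White) has P→M.
A2: add {O} — O (White) has O→P.
O ∈ A2, so White can force the target.

White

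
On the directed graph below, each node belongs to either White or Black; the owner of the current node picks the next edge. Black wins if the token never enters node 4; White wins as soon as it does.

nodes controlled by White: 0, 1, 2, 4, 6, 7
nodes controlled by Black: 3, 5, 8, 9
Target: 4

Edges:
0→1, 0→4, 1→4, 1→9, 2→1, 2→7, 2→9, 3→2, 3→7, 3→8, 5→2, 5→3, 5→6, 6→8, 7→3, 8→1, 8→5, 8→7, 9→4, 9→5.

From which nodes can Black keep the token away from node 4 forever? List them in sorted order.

3, 5, 6, 7, 8, 9

A0 = {4}
A1: add {0, 1} — 0 (White) has 0→4; 1 (White) has 1→4.
A2: add {2} — 2 (White) has 2→1.
A3 = A2; e.g. 3 (Black) can still go to 7. Fixed point.
White's attractor = {0, 1, 2, 4}; Black avoids the target exactly from the complement.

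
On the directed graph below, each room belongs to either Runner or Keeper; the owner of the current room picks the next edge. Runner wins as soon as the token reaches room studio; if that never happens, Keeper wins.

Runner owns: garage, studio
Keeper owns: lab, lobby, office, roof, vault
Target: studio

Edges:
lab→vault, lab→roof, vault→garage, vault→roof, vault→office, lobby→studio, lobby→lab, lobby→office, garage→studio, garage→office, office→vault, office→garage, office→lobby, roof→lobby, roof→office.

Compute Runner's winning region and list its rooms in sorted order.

A0 = {studio}
A1: add {garage} — garage (Runner) has garage→studio.
A2 = A1; e.g. vault (Keeper) can still go to roof. Fixed point.
Runner's winning region = {garage, studio}.

garage, studio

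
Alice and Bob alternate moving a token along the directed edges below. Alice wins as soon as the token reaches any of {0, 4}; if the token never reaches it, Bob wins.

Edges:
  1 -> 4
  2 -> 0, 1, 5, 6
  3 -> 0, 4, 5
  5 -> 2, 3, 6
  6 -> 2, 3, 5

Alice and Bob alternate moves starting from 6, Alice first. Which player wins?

Bob

Track states (vertex, player-to-move).
A0 = {(0,Alice), (0,Bob), (4,Alice), (4,Bob)}
A1: add {(1,Alice), (1,Bob), (2,Alice), (3,Alice)}.
A2 = A1; e.g. (2,Bob) stays out. (6,Alice) never enters ⇒ Bob avoids the target.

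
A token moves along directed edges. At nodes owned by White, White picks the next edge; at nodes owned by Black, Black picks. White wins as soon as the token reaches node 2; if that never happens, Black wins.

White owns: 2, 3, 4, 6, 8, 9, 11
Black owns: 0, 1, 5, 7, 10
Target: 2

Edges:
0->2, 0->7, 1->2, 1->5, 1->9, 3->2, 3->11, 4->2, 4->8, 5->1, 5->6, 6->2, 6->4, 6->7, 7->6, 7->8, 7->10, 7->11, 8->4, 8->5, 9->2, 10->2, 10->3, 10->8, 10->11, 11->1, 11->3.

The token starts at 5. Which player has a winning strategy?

Black

A0 = {2}
A1: add {3, 4, 6, 9} — 3 (White) has 3→2; 4 (White) has 4→2; 6 (White) has 6→2; 9 (White) has 9→2.
A2: add {8, 11} — 8 (White) has 8→4; 11 (White) has 11→3.
A3: add {10} — 10 (Black): all of {2, 3, 8, 11} already in.
A4: add {7} — 7 (Black): all of {6, 8, 10, 11} already in.
A5: add {0} — 0 (Black): all of {2, 7} already in.
A6 = A5; e.g. 1 (Black) can still go to 5. Fixed point.
5 never enters the attractor, so Black can avoid the target forever.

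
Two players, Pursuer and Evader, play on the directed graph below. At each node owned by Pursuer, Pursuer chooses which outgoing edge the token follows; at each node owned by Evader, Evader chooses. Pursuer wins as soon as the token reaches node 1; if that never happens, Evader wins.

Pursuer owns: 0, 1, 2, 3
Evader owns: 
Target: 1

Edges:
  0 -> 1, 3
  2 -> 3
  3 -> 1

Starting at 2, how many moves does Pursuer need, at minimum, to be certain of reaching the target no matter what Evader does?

2

A0 = {1}
A1: add {0, 3} — 0 (Pursuer) has 0→1; 3 (Pursuer) has 3→1.
A2: add {2} — 2 (Pursuer) has 2→3.
A2 = all vertices. Fixed point.
2 enters the attractor at level 2, so Pursuer can force the target in 2 moves from there.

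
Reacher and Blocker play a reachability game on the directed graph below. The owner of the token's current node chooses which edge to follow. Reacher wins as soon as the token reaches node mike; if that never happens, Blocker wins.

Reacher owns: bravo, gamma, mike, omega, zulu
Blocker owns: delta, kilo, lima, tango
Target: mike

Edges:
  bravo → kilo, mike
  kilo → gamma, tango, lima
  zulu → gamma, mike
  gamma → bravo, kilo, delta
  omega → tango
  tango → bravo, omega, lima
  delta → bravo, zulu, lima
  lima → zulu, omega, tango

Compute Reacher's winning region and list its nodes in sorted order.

A0 = {mike}
A1: add {bravo, zulu} — bravo (Reacher) has bravo→mike; zulu (Reacher) has zulu→mike.
A2: add {gamma} — gamma (Reacher) has gamma→bravo.
A3 = A2; e.g. kilo (Blocker) can still go to tango. Fixed point.
Reacher's winning region = {bravo, gamma, mike, zulu}.

bravo, gamma, mike, zulu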